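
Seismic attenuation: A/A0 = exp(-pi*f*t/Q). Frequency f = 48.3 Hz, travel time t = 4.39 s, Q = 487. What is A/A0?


pi*f*t/Q = pi*48.3*4.39/487 = 1.367831
A/A0 = exp(-1.367831) = 0.254659

0.254659


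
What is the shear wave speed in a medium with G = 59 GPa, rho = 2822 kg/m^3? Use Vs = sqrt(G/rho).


Convert G to Pa: G = 59e9 Pa
Compute G/rho = 59e9 / 2822 = 20907158.0439
Vs = sqrt(20907158.0439) = 4572.43 m/s

4572.43


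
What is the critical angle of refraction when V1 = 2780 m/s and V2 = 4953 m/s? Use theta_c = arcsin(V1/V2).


V1/V2 = 2780/4953 = 0.561276
theta_c = arcsin(0.561276) = 34.1441 degrees

34.1441


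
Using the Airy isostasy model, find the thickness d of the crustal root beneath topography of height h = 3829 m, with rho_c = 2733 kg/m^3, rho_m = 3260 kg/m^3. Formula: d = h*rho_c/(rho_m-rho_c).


rho_m - rho_c = 3260 - 2733 = 527
d = 3829 * 2733 / 527
= 10464657 / 527
= 19857.03 m

19857.03


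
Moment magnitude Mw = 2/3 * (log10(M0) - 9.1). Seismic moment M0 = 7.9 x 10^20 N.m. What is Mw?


log10(M0) = log10(7.9 x 10^20) = 20.8976
Mw = 2/3 * (20.8976 - 9.1)
= 2/3 * 11.7976
= 7.87

7.87


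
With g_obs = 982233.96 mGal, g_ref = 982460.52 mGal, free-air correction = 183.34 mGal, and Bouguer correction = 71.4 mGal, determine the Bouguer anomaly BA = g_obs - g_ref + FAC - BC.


BA = g_obs - g_ref + FAC - BC
= 982233.96 - 982460.52 + 183.34 - 71.4
= -114.62 mGal

-114.62


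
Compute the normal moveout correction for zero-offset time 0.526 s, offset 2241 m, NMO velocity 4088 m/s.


x/Vnmo = 2241/4088 = 0.54819
(x/Vnmo)^2 = 0.300512
t0^2 = 0.276676
sqrt(0.276676 + 0.300512) = 0.759729
dt = 0.759729 - 0.526 = 0.233729

0.233729


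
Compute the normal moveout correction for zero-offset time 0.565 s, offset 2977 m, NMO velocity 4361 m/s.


x/Vnmo = 2977/4361 = 0.682642
(x/Vnmo)^2 = 0.466
t0^2 = 0.319225
sqrt(0.319225 + 0.466) = 0.886129
dt = 0.886129 - 0.565 = 0.321129

0.321129


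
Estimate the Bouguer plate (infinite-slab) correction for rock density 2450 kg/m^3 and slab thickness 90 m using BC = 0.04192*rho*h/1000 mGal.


BC = 0.04192 * rho * h / 1000
= 0.04192 * 2450 * 90 / 1000
= 9.2434 mGal

9.2434


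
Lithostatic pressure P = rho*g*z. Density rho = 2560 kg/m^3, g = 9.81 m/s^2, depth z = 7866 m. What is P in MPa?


P = rho * g * z / 1e6
= 2560 * 9.81 * 7866 / 1e6
= 197543577.6 / 1e6
= 197.5436 MPa

197.5436


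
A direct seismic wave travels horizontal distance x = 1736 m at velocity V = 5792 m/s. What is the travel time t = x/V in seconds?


t = x / V
= 1736 / 5792
= 0.2997 s

0.2997


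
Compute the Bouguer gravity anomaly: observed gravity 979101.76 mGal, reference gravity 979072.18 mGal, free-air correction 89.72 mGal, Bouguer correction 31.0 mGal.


BA = g_obs - g_ref + FAC - BC
= 979101.76 - 979072.18 + 89.72 - 31.0
= 88.3 mGal

88.3


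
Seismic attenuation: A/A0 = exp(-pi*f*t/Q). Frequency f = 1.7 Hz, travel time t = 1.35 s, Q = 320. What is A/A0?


pi*f*t/Q = pi*1.7*1.35/320 = 0.022531
A/A0 = exp(-0.022531) = 0.977721

0.977721


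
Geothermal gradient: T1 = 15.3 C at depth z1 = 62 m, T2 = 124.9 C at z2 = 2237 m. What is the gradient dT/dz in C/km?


dT = 124.9 - 15.3 = 109.6 C
dz = 2237 - 62 = 2175 m
gradient = dT/dz * 1000 = 109.6/2175 * 1000 = 50.3908 C/km

50.3908


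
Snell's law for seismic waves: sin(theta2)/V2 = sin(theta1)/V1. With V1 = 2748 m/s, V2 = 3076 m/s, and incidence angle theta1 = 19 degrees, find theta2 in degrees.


sin(theta1) = sin(19 deg) = 0.325568
sin(theta2) = V2/V1 * sin(theta1) = 3076/2748 * 0.325568 = 0.364428
theta2 = arcsin(0.364428) = 21.3724 degrees

21.3724


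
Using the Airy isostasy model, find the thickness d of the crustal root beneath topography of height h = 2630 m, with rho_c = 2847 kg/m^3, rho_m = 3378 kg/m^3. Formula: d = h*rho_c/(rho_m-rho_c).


rho_m - rho_c = 3378 - 2847 = 531
d = 2630 * 2847 / 531
= 7487610 / 531
= 14100.96 m

14100.96


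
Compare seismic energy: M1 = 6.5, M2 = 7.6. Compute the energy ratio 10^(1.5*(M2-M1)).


M2 - M1 = 7.6 - 6.5 = 1.1
1.5 * 1.1 = 1.65
ratio = 10^1.65 = 44.67

44.67


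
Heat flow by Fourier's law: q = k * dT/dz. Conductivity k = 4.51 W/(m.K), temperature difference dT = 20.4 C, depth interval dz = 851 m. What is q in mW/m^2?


q = k * dT / dz * 1000
= 4.51 * 20.4 / 851 * 1000
= 0.108113 * 1000
= 108.1128 mW/m^2

108.1128


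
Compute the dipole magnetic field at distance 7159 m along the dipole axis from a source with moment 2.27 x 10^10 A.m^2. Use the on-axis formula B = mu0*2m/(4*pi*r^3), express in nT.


m = 2.27 x 10^10 = 22700000000 A.m^2
2m = 45400000000 A.m^2
r^3 = 7159^3 = 366907920679
B = (4pi*10^-7) * 45400000000 / (4*pi * 366907920679) * 1e9
= 57051.322589 / 4610700912596.21 * 1e9
= 12.3737 nT

12.3737


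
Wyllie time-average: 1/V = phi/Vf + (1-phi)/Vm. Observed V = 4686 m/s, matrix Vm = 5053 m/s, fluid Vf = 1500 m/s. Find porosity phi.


1/V - 1/Vm = 1/4686 - 1/5053 = 1.55e-05
1/Vf - 1/Vm = 1/1500 - 1/5053 = 0.00046876
phi = 1.55e-05 / 0.00046876 = 0.0331

0.0331


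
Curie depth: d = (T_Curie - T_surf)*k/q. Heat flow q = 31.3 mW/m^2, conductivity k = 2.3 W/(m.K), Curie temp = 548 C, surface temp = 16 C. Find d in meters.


T_Curie - T_surf = 548 - 16 = 532 C
Convert q to W/m^2: 31.3 mW/m^2 = 0.0313 W/m^2
d = 532 * 2.3 / 0.0313 = 39092.65 m

39092.65


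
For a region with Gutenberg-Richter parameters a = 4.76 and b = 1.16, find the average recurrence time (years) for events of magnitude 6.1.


log10(N) = 4.76 - 1.16*6.1 = -2.316
N = 10^-2.316 = 0.004831
T = 1/N = 1/0.004831 = 207.0141 years

207.0141


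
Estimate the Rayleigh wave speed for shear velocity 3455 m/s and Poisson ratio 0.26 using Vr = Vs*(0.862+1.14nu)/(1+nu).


Numerator factor = 0.862 + 1.14*0.26 = 1.1584
Denominator = 1 + 0.26 = 1.26
Vr = 3455 * 1.1584 / 1.26 = 3176.41 m/s

3176.41


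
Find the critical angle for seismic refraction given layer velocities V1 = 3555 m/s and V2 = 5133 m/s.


V1/V2 = 3555/5133 = 0.692577
theta_c = arcsin(0.692577) = 43.8345 degrees

43.8345


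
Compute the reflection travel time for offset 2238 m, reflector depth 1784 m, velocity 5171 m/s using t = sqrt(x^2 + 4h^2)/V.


x^2 + 4h^2 = 2238^2 + 4*1784^2 = 5008644 + 12730624 = 17739268
sqrt(17739268) = 4211.801
t = 4211.801 / 5171 = 0.8145 s

0.8145


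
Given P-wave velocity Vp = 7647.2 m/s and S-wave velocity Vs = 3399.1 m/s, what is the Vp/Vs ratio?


Vp/Vs = 7647.2 / 3399.1
= 2.2498

2.2498


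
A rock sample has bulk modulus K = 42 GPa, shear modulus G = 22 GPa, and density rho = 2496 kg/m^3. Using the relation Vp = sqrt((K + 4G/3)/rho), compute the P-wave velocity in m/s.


First compute the effective modulus:
K + 4G/3 = 42e9 + 4*22e9/3 = 71333333333.33 Pa
Then divide by density:
71333333333.33 / 2496 = 28579059.8291 Pa/(kg/m^3)
Take the square root:
Vp = sqrt(28579059.8291) = 5345.94 m/s

5345.94


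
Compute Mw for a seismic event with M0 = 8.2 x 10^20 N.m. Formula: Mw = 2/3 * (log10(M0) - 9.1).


log10(M0) = log10(8.2 x 10^20) = 20.9138
Mw = 2/3 * (20.9138 - 9.1)
= 2/3 * 11.8138
= 7.88

7.88


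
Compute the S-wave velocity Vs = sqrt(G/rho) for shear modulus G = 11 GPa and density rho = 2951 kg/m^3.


Convert G to Pa: G = 11e9 Pa
Compute G/rho = 11e9 / 2951 = 3727549.9831
Vs = sqrt(3727549.9831) = 1930.69 m/s

1930.69


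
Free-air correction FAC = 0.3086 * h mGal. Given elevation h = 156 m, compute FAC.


FAC = 0.3086 * h
= 0.3086 * 156
= 48.1416 mGal

48.1416


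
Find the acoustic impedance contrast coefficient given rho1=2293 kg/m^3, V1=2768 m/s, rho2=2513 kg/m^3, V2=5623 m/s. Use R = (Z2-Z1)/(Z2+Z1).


Z1 = 2293 * 2768 = 6347024
Z2 = 2513 * 5623 = 14130599
R = (14130599 - 6347024) / (14130599 + 6347024) = 7783575 / 20477623 = 0.3801

0.3801


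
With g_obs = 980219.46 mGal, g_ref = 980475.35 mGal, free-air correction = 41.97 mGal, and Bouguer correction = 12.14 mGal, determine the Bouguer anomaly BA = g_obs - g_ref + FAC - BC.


BA = g_obs - g_ref + FAC - BC
= 980219.46 - 980475.35 + 41.97 - 12.14
= -226.06 mGal

-226.06


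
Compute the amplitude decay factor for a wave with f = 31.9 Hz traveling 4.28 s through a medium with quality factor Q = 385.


pi*f*t/Q = pi*31.9*4.28/385 = 1.114099
A/A0 = exp(-1.114099) = 0.328211

0.328211


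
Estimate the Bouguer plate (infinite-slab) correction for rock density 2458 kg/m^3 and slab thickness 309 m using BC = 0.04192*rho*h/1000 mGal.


BC = 0.04192 * rho * h / 1000
= 0.04192 * 2458 * 309 / 1000
= 31.8392 mGal

31.8392


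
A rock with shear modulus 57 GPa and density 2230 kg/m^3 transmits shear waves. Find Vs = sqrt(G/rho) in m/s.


Convert G to Pa: G = 57e9 Pa
Compute G/rho = 57e9 / 2230 = 25560538.1166
Vs = sqrt(25560538.1166) = 5055.74 m/s

5055.74


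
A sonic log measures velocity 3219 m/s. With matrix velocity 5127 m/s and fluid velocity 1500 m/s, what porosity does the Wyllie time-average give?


1/V - 1/Vm = 1/3219 - 1/5127 = 0.00011561
1/Vf - 1/Vm = 1/1500 - 1/5127 = 0.00047162
phi = 0.00011561 / 0.00047162 = 0.2451

0.2451


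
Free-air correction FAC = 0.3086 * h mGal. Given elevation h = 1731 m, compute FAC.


FAC = 0.3086 * h
= 0.3086 * 1731
= 534.1866 mGal

534.1866


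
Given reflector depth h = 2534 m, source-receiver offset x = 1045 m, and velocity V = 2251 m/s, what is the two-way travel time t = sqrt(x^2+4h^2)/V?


x^2 + 4h^2 = 1045^2 + 4*2534^2 = 1092025 + 25684624 = 26776649
sqrt(26776649) = 5174.6158
t = 5174.6158 / 2251 = 2.2988 s

2.2988


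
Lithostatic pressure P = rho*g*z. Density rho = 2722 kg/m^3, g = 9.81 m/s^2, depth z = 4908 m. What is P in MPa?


P = rho * g * z / 1e6
= 2722 * 9.81 * 4908 / 1e6
= 131057440.56 / 1e6
= 131.0574 MPa

131.0574


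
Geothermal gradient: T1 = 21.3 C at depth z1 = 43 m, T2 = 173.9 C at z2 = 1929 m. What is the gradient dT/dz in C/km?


dT = 173.9 - 21.3 = 152.6 C
dz = 1929 - 43 = 1886 m
gradient = dT/dz * 1000 = 152.6/1886 * 1000 = 80.912 C/km

80.912


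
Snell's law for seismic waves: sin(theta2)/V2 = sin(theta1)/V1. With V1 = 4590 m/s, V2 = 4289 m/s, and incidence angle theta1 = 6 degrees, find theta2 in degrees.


sin(theta1) = sin(6 deg) = 0.104528
sin(theta2) = V2/V1 * sin(theta1) = 4289/4590 * 0.104528 = 0.097674
theta2 = arcsin(0.097674) = 5.6052 degrees

5.6052


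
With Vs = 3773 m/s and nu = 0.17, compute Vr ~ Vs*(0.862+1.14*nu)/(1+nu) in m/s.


Numerator factor = 0.862 + 1.14*0.17 = 1.0558
Denominator = 1 + 0.17 = 1.17
Vr = 3773 * 1.0558 / 1.17 = 3404.73 m/s

3404.73


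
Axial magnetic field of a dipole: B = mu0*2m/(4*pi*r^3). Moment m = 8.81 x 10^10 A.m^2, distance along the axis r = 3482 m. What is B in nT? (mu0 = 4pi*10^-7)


m = 8.81 x 10^10 = 88100000000 A.m^2
2m = 176200000000 A.m^2
r^3 = 3482^3 = 42216896168
B = (4pi*10^-7) * 176200000000 / (4*pi * 42216896168) * 1e9
= 221419.450225 / 530513163435.01 * 1e9
= 417.3684 nT

417.3684


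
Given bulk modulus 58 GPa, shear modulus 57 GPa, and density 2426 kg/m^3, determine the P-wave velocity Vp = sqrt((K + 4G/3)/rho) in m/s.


First compute the effective modulus:
K + 4G/3 = 58e9 + 4*57e9/3 = 134000000000.0 Pa
Then divide by density:
134000000000.0 / 2426 = 55234954.6579 Pa/(kg/m^3)
Take the square root:
Vp = sqrt(55234954.6579) = 7432.02 m/s

7432.02


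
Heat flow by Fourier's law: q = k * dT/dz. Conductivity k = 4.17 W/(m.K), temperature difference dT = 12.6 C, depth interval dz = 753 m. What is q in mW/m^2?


q = k * dT / dz * 1000
= 4.17 * 12.6 / 753 * 1000
= 0.069777 * 1000
= 69.7769 mW/m^2

69.7769


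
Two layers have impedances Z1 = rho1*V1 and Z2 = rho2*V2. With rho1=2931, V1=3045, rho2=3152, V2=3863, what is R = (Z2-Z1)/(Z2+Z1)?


Z1 = 2931 * 3045 = 8924895
Z2 = 3152 * 3863 = 12176176
R = (12176176 - 8924895) / (12176176 + 8924895) = 3251281 / 21101071 = 0.1541

0.1541


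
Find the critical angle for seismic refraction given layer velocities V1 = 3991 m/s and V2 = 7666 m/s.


V1/V2 = 3991/7666 = 0.52061
theta_c = arcsin(0.52061) = 31.3732 degrees

31.3732


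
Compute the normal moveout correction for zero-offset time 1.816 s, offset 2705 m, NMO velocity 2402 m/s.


x/Vnmo = 2705/2402 = 1.126145
(x/Vnmo)^2 = 1.268202
t0^2 = 3.297856
sqrt(3.297856 + 1.268202) = 2.136834
dt = 2.136834 - 1.816 = 0.320834

0.320834


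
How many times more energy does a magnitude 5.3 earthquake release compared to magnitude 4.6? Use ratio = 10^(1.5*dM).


M2 - M1 = 5.3 - 4.6 = 0.7
1.5 * 0.7 = 1.05
ratio = 10^1.05 = 11.22

11.22


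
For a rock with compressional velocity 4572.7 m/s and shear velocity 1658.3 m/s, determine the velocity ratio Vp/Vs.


Vp/Vs = 4572.7 / 1658.3
= 2.7575

2.7575


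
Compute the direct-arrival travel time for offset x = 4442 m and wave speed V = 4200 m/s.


t = x / V
= 4442 / 4200
= 1.0576 s

1.0576


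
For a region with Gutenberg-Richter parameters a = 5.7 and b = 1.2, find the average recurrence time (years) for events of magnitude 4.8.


log10(N) = 5.7 - 1.2*4.8 = -0.06
N = 10^-0.06 = 0.870964
T = 1/N = 1/0.870964 = 1.1482 years

1.1482


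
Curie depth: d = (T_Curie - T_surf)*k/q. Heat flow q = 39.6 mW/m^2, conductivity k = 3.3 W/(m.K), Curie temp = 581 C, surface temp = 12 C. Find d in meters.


T_Curie - T_surf = 581 - 12 = 569 C
Convert q to W/m^2: 39.6 mW/m^2 = 0.0396 W/m^2
d = 569 * 3.3 / 0.0396 = 47416.67 m

47416.67


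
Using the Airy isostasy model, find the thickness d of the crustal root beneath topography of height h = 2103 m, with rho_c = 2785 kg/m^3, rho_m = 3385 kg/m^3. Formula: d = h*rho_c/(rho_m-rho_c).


rho_m - rho_c = 3385 - 2785 = 600
d = 2103 * 2785 / 600
= 5856855 / 600
= 9761.42 m

9761.42


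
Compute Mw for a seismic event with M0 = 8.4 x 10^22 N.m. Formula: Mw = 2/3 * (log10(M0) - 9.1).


log10(M0) = log10(8.4 x 10^22) = 22.9243
Mw = 2/3 * (22.9243 - 9.1)
= 2/3 * 13.8243
= 9.22

9.22


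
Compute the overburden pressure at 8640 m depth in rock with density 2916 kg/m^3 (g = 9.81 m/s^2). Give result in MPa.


P = rho * g * z / 1e6
= 2916 * 9.81 * 8640 / 1e6
= 247155494.4 / 1e6
= 247.1555 MPa

247.1555


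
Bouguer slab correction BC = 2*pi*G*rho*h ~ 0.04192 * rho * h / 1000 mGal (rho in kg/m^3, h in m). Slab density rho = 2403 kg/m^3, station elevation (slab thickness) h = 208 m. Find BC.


BC = 0.04192 * rho * h / 1000
= 0.04192 * 2403 * 208 / 1000
= 20.9526 mGal

20.9526


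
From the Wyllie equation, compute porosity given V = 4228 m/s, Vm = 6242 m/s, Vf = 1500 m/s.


1/V - 1/Vm = 1/4228 - 1/6242 = 7.631e-05
1/Vf - 1/Vm = 1/1500 - 1/6242 = 0.00050646
phi = 7.631e-05 / 0.00050646 = 0.1507

0.1507


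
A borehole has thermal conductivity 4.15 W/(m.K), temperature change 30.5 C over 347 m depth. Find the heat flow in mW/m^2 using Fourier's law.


q = k * dT / dz * 1000
= 4.15 * 30.5 / 347 * 1000
= 0.364769 * 1000
= 364.7695 mW/m^2

364.7695


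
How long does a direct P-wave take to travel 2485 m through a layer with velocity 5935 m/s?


t = x / V
= 2485 / 5935
= 0.4187 s

0.4187


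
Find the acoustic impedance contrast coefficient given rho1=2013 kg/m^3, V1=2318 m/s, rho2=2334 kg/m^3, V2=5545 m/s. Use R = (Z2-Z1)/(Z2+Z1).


Z1 = 2013 * 2318 = 4666134
Z2 = 2334 * 5545 = 12942030
R = (12942030 - 4666134) / (12942030 + 4666134) = 8275896 / 17608164 = 0.47

0.47


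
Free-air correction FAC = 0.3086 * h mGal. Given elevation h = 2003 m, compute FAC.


FAC = 0.3086 * h
= 0.3086 * 2003
= 618.1258 mGal

618.1258


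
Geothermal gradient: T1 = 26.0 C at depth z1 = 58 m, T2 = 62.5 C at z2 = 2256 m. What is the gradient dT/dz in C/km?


dT = 62.5 - 26.0 = 36.5 C
dz = 2256 - 58 = 2198 m
gradient = dT/dz * 1000 = 36.5/2198 * 1000 = 16.606 C/km

16.606


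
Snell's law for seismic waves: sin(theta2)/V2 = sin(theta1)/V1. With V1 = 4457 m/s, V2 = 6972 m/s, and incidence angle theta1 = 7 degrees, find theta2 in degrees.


sin(theta1) = sin(7 deg) = 0.121869
sin(theta2) = V2/V1 * sin(theta1) = 6972/4457 * 0.121869 = 0.190638
theta2 = arcsin(0.190638) = 10.99 degrees

10.99


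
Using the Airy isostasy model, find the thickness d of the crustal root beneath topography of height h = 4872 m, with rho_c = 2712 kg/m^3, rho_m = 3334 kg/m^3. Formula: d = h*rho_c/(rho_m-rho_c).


rho_m - rho_c = 3334 - 2712 = 622
d = 4872 * 2712 / 622
= 13212864 / 622
= 21242.55 m

21242.55


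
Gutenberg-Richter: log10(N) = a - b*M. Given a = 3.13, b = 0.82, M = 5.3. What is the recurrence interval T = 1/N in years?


log10(N) = 3.13 - 0.82*5.3 = -1.216
N = 10^-1.216 = 0.060814
T = 1/N = 1/0.060814 = 16.4437 years

16.4437


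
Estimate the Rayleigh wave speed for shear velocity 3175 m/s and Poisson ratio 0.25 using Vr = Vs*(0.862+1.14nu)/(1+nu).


Numerator factor = 0.862 + 1.14*0.25 = 1.147
Denominator = 1 + 0.25 = 1.25
Vr = 3175 * 1.147 / 1.25 = 2913.38 m/s

2913.38


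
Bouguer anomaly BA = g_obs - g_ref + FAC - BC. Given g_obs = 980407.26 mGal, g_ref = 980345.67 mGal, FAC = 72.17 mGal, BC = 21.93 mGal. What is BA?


BA = g_obs - g_ref + FAC - BC
= 980407.26 - 980345.67 + 72.17 - 21.93
= 111.83 mGal

111.83


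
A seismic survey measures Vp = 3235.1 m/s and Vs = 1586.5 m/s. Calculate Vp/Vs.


Vp/Vs = 3235.1 / 1586.5
= 2.0391

2.0391


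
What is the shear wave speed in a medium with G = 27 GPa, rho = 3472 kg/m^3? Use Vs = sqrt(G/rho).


Convert G to Pa: G = 27e9 Pa
Compute G/rho = 27e9 / 3472 = 7776497.6959
Vs = sqrt(7776497.6959) = 2788.64 m/s

2788.64


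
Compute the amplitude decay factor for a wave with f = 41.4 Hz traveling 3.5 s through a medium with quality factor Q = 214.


pi*f*t/Q = pi*41.4*3.5/214 = 2.127181
A/A0 = exp(-2.127181) = 0.119173

0.119173


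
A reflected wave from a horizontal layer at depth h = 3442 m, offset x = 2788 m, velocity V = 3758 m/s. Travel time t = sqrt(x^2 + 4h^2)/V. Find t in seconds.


x^2 + 4h^2 = 2788^2 + 4*3442^2 = 7772944 + 47389456 = 55162400
sqrt(55162400) = 7427.1394
t = 7427.1394 / 3758 = 1.9764 s

1.9764


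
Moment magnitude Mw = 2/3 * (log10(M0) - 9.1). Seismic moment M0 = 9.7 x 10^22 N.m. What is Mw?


log10(M0) = log10(9.7 x 10^22) = 22.9868
Mw = 2/3 * (22.9868 - 9.1)
= 2/3 * 13.8868
= 9.26

9.26


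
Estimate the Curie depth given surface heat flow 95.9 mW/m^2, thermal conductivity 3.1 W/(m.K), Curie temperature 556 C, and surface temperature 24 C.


T_Curie - T_surf = 556 - 24 = 532 C
Convert q to W/m^2: 95.9 mW/m^2 = 0.0959 W/m^2
d = 532 * 3.1 / 0.0959 = 17197.08 m

17197.08


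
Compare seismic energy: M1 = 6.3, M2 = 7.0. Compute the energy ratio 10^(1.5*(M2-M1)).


M2 - M1 = 7.0 - 6.3 = 0.7
1.5 * 0.7 = 1.05
ratio = 10^1.05 = 11.22

11.22


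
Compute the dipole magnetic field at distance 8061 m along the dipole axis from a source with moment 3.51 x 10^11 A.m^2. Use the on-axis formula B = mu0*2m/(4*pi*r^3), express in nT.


m = 3.51 x 10^11 = 351000000000 A.m^2
2m = 702000000000 A.m^2
r^3 = 8061^3 = 523801530981
B = (4pi*10^-7) * 702000000000 / (4*pi * 523801530981) * 1e9
= 882159.217128 / 6582284166675.98 * 1e9
= 134.0202 nT

134.0202


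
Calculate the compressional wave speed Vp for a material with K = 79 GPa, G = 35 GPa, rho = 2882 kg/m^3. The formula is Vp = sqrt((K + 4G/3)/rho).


First compute the effective modulus:
K + 4G/3 = 79e9 + 4*35e9/3 = 125666666666.67 Pa
Then divide by density:
125666666666.67 / 2882 = 43603978.7185 Pa/(kg/m^3)
Take the square root:
Vp = sqrt(43603978.7185) = 6603.33 m/s

6603.33


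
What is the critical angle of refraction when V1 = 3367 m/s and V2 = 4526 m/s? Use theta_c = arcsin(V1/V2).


V1/V2 = 3367/4526 = 0.743924
theta_c = arcsin(0.743924) = 48.0668 degrees

48.0668


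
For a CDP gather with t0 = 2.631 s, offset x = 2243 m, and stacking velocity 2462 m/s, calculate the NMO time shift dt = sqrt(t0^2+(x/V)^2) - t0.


x/Vnmo = 2243/2462 = 0.911048
(x/Vnmo)^2 = 0.830008
t0^2 = 6.922161
sqrt(6.922161 + 0.830008) = 2.784272
dt = 2.784272 - 2.631 = 0.153272

0.153272


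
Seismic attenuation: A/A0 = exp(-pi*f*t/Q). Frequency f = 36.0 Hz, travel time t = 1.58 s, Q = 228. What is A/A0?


pi*f*t/Q = pi*36.0*1.58/228 = 0.783745
A/A0 = exp(-0.783745) = 0.456693

0.456693


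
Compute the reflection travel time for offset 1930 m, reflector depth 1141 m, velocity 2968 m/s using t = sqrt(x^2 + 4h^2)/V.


x^2 + 4h^2 = 1930^2 + 4*1141^2 = 3724900 + 5207524 = 8932424
sqrt(8932424) = 2988.7161
t = 2988.7161 / 2968 = 1.007 s

1.007


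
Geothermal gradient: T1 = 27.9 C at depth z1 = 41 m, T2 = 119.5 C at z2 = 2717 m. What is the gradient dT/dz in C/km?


dT = 119.5 - 27.9 = 91.6 C
dz = 2717 - 41 = 2676 m
gradient = dT/dz * 1000 = 91.6/2676 * 1000 = 34.2302 C/km

34.2302


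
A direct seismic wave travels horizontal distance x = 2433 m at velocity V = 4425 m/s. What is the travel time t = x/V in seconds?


t = x / V
= 2433 / 4425
= 0.5498 s

0.5498


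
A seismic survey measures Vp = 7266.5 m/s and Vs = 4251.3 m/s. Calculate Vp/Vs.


Vp/Vs = 7266.5 / 4251.3
= 1.7092

1.7092


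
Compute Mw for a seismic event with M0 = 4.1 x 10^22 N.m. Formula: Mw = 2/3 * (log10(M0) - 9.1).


log10(M0) = log10(4.1 x 10^22) = 22.6128
Mw = 2/3 * (22.6128 - 9.1)
= 2/3 * 13.5128
= 9.01

9.01


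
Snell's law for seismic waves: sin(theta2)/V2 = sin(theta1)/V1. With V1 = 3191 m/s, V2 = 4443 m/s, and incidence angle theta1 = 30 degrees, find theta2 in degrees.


sin(theta1) = sin(30 deg) = 0.5
sin(theta2) = V2/V1 * sin(theta1) = 4443/3191 * 0.5 = 0.696177
theta2 = arcsin(0.696177) = 44.1211 degrees

44.1211


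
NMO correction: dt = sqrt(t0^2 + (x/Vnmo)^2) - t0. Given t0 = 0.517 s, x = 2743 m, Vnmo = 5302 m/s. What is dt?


x/Vnmo = 2743/5302 = 0.517352
(x/Vnmo)^2 = 0.267653
t0^2 = 0.267289
sqrt(0.267289 + 0.267653) = 0.731397
dt = 0.731397 - 0.517 = 0.214397

0.214397


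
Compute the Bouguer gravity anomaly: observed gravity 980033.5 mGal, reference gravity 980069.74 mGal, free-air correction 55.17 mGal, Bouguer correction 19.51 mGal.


BA = g_obs - g_ref + FAC - BC
= 980033.5 - 980069.74 + 55.17 - 19.51
= -0.58 mGal

-0.58


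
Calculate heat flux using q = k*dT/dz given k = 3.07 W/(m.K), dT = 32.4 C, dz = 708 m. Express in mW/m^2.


q = k * dT / dz * 1000
= 3.07 * 32.4 / 708 * 1000
= 0.140492 * 1000
= 140.4915 mW/m^2

140.4915


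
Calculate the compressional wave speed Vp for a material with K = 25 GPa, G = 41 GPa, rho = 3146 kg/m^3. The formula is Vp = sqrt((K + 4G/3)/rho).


First compute the effective modulus:
K + 4G/3 = 25e9 + 4*41e9/3 = 79666666666.67 Pa
Then divide by density:
79666666666.67 / 3146 = 25323161.6868 Pa/(kg/m^3)
Take the square root:
Vp = sqrt(25323161.6868) = 5032.21 m/s

5032.21


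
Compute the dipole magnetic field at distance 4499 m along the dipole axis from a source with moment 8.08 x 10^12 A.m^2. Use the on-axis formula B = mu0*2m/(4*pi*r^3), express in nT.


m = 8.08 x 10^12 = 8080000000000 A.m^2
2m = 16160000000000 A.m^2
r^3 = 4499^3 = 91064263499
B = (4pi*10^-7) * 16160000000000 / (4*pi * 91064263499) * 1e9
= 20307254.912804 / 1144347284852.09 * 1e9
= 17745.7099 nT

17745.7099


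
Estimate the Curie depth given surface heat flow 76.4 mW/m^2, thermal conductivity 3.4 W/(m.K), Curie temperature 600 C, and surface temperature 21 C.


T_Curie - T_surf = 600 - 21 = 579 C
Convert q to W/m^2: 76.4 mW/m^2 = 0.0764 W/m^2
d = 579 * 3.4 / 0.0764 = 25767.02 m

25767.02


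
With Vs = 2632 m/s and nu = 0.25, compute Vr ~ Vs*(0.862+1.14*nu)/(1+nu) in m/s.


Numerator factor = 0.862 + 1.14*0.25 = 1.147
Denominator = 1 + 0.25 = 1.25
Vr = 2632 * 1.147 / 1.25 = 2415.12 m/s

2415.12


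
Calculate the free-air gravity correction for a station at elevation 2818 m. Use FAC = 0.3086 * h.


FAC = 0.3086 * h
= 0.3086 * 2818
= 869.6348 mGal

869.6348


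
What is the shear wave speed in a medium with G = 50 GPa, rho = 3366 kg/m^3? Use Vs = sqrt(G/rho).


Convert G to Pa: G = 50e9 Pa
Compute G/rho = 50e9 / 3366 = 14854426.6191
Vs = sqrt(14854426.6191) = 3854.14 m/s

3854.14


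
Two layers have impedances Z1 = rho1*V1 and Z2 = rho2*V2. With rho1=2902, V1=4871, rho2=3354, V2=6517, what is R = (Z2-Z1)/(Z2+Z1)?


Z1 = 2902 * 4871 = 14135642
Z2 = 3354 * 6517 = 21858018
R = (21858018 - 14135642) / (21858018 + 14135642) = 7722376 / 35993660 = 0.2145

0.2145


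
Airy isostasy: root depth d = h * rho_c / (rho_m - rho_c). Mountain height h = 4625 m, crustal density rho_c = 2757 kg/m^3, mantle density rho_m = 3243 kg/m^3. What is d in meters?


rho_m - rho_c = 3243 - 2757 = 486
d = 4625 * 2757 / 486
= 12751125 / 486
= 26236.88 m

26236.88


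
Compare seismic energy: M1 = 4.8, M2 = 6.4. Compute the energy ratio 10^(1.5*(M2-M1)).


M2 - M1 = 6.4 - 4.8 = 1.6
1.5 * 1.6 = 2.4
ratio = 10^2.4 = 251.19

251.19


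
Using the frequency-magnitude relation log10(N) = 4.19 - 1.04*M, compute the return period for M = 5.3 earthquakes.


log10(N) = 4.19 - 1.04*5.3 = -1.322
N = 10^-1.322 = 0.047643
T = 1/N = 1/0.047643 = 20.9894 years

20.9894


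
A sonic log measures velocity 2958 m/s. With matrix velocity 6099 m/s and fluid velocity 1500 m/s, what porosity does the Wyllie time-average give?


1/V - 1/Vm = 1/2958 - 1/6099 = 0.0001741
1/Vf - 1/Vm = 1/1500 - 1/6099 = 0.00050271
phi = 0.0001741 / 0.00050271 = 0.3463

0.3463


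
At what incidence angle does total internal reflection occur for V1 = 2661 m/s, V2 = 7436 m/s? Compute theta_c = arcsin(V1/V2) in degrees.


V1/V2 = 2661/7436 = 0.357854
theta_c = arcsin(0.357854) = 20.9684 degrees

20.9684


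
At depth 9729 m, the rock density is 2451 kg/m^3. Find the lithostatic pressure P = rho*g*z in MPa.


P = rho * g * z / 1e6
= 2451 * 9.81 * 9729 / 1e6
= 233927091.99 / 1e6
= 233.9271 MPa

233.9271


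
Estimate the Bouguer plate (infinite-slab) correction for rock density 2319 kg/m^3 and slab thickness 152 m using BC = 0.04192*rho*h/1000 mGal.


BC = 0.04192 * rho * h / 1000
= 0.04192 * 2319 * 152 / 1000
= 14.7763 mGal

14.7763


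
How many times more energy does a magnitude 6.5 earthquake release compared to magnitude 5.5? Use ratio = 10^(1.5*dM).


M2 - M1 = 6.5 - 5.5 = 1.0
1.5 * 1.0 = 1.5
ratio = 10^1.5 = 31.62

31.62


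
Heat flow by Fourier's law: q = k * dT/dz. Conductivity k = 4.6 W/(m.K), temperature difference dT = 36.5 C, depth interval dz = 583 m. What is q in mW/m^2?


q = k * dT / dz * 1000
= 4.6 * 36.5 / 583 * 1000
= 0.287993 * 1000
= 287.9931 mW/m^2

287.9931


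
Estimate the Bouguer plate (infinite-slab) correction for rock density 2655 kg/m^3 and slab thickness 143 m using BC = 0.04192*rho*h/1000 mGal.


BC = 0.04192 * rho * h / 1000
= 0.04192 * 2655 * 143 / 1000
= 15.9156 mGal

15.9156


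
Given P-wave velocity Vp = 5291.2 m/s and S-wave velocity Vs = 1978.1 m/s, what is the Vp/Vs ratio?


Vp/Vs = 5291.2 / 1978.1
= 2.6749

2.6749


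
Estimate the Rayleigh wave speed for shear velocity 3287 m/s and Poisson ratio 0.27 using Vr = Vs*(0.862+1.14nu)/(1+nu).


Numerator factor = 0.862 + 1.14*0.27 = 1.1698
Denominator = 1 + 0.27 = 1.27
Vr = 3287 * 1.1698 / 1.27 = 3027.66 m/s

3027.66


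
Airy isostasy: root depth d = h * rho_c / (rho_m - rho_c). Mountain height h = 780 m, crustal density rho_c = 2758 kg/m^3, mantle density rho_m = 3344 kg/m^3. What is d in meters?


rho_m - rho_c = 3344 - 2758 = 586
d = 780 * 2758 / 586
= 2151240 / 586
= 3671.06 m

3671.06


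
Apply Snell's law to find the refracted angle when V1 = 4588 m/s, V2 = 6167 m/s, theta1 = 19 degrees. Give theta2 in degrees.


sin(theta1) = sin(19 deg) = 0.325568
sin(theta2) = V2/V1 * sin(theta1) = 6167/4588 * 0.325568 = 0.437615
theta2 = arcsin(0.437615) = 25.9518 degrees

25.9518


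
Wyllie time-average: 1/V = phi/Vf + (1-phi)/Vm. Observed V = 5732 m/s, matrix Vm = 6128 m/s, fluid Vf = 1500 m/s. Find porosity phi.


1/V - 1/Vm = 1/5732 - 1/6128 = 1.127e-05
1/Vf - 1/Vm = 1/1500 - 1/6128 = 0.00050348
phi = 1.127e-05 / 0.00050348 = 0.0224

0.0224


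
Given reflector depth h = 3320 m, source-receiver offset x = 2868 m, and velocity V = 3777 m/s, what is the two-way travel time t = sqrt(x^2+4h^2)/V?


x^2 + 4h^2 = 2868^2 + 4*3320^2 = 8225424 + 44089600 = 52315024
sqrt(52315024) = 7232.9126
t = 7232.9126 / 3777 = 1.915 s

1.915


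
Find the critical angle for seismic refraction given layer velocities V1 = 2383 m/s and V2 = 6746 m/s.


V1/V2 = 2383/6746 = 0.353246
theta_c = arcsin(0.353246) = 20.686 degrees

20.686


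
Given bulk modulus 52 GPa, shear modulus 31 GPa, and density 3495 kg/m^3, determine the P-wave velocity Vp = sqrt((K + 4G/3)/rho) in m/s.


First compute the effective modulus:
K + 4G/3 = 52e9 + 4*31e9/3 = 93333333333.33 Pa
Then divide by density:
93333333333.33 / 3495 = 26704816.4044 Pa/(kg/m^3)
Take the square root:
Vp = sqrt(26704816.4044) = 5167.67 m/s

5167.67


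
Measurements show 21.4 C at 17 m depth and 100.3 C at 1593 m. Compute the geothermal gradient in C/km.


dT = 100.3 - 21.4 = 78.9 C
dz = 1593 - 17 = 1576 m
gradient = dT/dz * 1000 = 78.9/1576 * 1000 = 50.0635 C/km

50.0635


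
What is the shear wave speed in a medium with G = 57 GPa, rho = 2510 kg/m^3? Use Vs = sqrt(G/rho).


Convert G to Pa: G = 57e9 Pa
Compute G/rho = 57e9 / 2510 = 22709163.3466
Vs = sqrt(22709163.3466) = 4765.41 m/s

4765.41


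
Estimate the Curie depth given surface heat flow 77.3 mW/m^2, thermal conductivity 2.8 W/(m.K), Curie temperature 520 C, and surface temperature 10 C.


T_Curie - T_surf = 520 - 10 = 510 C
Convert q to W/m^2: 77.3 mW/m^2 = 0.0773 W/m^2
d = 510 * 2.8 / 0.0773 = 18473.48 m

18473.48


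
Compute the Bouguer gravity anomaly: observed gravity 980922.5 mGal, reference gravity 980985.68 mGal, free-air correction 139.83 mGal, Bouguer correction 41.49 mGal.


BA = g_obs - g_ref + FAC - BC
= 980922.5 - 980985.68 + 139.83 - 41.49
= 35.16 mGal

35.16


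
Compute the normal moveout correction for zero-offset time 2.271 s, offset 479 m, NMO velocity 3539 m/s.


x/Vnmo = 479/3539 = 0.135349
(x/Vnmo)^2 = 0.018319
t0^2 = 5.157441
sqrt(5.157441 + 0.018319) = 2.27503
dt = 2.27503 - 2.271 = 0.00403

0.00403


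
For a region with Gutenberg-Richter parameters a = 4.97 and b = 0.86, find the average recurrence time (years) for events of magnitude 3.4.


log10(N) = 4.97 - 0.86*3.4 = 2.046
N = 10^2.046 = 111.173173
T = 1/N = 1/111.173173 = 0.009 years

0.009


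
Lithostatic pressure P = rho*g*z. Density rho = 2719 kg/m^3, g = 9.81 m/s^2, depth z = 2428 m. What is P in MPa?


P = rho * g * z / 1e6
= 2719 * 9.81 * 2428 / 1e6
= 64762990.92 / 1e6
= 64.763 MPa

64.763


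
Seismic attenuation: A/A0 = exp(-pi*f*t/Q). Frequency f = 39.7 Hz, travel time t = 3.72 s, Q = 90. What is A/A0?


pi*f*t/Q = pi*39.7*3.72/90 = 5.155144
A/A0 = exp(-5.155144) = 0.00577

0.00577


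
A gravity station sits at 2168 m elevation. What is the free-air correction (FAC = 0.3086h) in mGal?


FAC = 0.3086 * h
= 0.3086 * 2168
= 669.0448 mGal

669.0448


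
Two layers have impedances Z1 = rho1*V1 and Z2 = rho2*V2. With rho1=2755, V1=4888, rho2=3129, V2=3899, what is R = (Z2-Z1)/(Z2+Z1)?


Z1 = 2755 * 4888 = 13466440
Z2 = 3129 * 3899 = 12199971
R = (12199971 - 13466440) / (12199971 + 13466440) = -1266469 / 25666411 = -0.0493

-0.0493


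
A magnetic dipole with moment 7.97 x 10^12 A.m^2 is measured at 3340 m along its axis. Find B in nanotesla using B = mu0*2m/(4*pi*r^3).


m = 7.97 x 10^12 = 7970000000000 A.m^2
2m = 15940000000000 A.m^2
r^3 = 3340^3 = 37259704000
B = (4pi*10^-7) * 15940000000000 / (4*pi * 37259704000) * 1e9
= 20030794.759289 / 468219249445.32 * 1e9
= 42780.8015 nT

42780.8015


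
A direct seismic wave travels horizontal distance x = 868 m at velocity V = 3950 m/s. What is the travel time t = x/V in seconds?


t = x / V
= 868 / 3950
= 0.2197 s

0.2197


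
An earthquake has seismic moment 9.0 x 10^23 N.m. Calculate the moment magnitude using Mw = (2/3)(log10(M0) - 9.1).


log10(M0) = log10(9.0 x 10^23) = 23.9542
Mw = 2/3 * (23.9542 - 9.1)
= 2/3 * 14.8542
= 9.9

9.9


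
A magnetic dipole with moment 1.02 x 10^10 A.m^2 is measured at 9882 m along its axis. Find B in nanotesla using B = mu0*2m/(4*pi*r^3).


m = 1.02 x 10^10 = 10200000000 A.m^2
2m = 20400000000 A.m^2
r^3 = 9882^3 = 965016076968
B = (4pi*10^-7) * 20400000000 / (4*pi * 965016076968) * 1e9
= 25635.396053 / 12126749671994.84 * 1e9
= 2.114 nT

2.114


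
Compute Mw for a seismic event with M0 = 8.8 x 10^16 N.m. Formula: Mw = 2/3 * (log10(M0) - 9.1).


log10(M0) = log10(8.8 x 10^16) = 16.9445
Mw = 2/3 * (16.9445 - 9.1)
= 2/3 * 7.8445
= 5.23

5.23


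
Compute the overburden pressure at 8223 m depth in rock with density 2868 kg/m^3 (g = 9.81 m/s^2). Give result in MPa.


P = rho * g * z / 1e6
= 2868 * 9.81 * 8223 / 1e6
= 231354762.84 / 1e6
= 231.3548 MPa

231.3548


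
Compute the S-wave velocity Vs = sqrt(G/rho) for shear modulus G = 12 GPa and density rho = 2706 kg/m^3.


Convert G to Pa: G = 12e9 Pa
Compute G/rho = 12e9 / 2706 = 4434589.8004
Vs = sqrt(4434589.8004) = 2105.85 m/s

2105.85


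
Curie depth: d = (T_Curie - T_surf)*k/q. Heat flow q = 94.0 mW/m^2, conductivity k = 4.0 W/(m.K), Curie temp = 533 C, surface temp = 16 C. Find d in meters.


T_Curie - T_surf = 533 - 16 = 517 C
Convert q to W/m^2: 94.0 mW/m^2 = 0.094 W/m^2
d = 517 * 4.0 / 0.094 = 22000.0 m

22000.0


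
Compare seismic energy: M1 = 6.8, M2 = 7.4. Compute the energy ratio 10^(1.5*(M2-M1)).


M2 - M1 = 7.4 - 6.8 = 0.6
1.5 * 0.6 = 0.9
ratio = 10^0.9 = 7.94

7.94


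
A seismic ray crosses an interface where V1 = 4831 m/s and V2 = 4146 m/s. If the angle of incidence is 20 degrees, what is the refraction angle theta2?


sin(theta1) = sin(20 deg) = 0.34202
sin(theta2) = V2/V1 * sin(theta1) = 4146/4831 * 0.34202 = 0.293524
theta2 = arcsin(0.293524) = 17.0691 degrees

17.0691


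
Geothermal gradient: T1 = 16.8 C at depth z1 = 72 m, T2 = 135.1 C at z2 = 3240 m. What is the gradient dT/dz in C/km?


dT = 135.1 - 16.8 = 118.3 C
dz = 3240 - 72 = 3168 m
gradient = dT/dz * 1000 = 118.3/3168 * 1000 = 37.3422 C/km

37.3422


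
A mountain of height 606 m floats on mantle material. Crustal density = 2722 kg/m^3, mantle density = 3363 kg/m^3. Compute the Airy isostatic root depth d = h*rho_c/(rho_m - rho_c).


rho_m - rho_c = 3363 - 2722 = 641
d = 606 * 2722 / 641
= 1649532 / 641
= 2573.37 m

2573.37


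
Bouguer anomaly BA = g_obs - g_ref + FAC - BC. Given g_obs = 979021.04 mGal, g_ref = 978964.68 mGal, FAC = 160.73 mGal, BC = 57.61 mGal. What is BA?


BA = g_obs - g_ref + FAC - BC
= 979021.04 - 978964.68 + 160.73 - 57.61
= 159.48 mGal

159.48


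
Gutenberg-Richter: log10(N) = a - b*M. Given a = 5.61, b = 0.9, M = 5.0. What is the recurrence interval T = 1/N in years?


log10(N) = 5.61 - 0.9*5.0 = 1.11
N = 10^1.11 = 12.882496
T = 1/N = 1/12.882496 = 0.0776 years

0.0776


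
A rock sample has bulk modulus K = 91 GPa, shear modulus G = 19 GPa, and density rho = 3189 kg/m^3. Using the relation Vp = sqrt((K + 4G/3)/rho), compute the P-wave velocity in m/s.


First compute the effective modulus:
K + 4G/3 = 91e9 + 4*19e9/3 = 116333333333.33 Pa
Then divide by density:
116333333333.33 / 3189 = 36479565.1719 Pa/(kg/m^3)
Take the square root:
Vp = sqrt(36479565.1719) = 6039.83 m/s

6039.83


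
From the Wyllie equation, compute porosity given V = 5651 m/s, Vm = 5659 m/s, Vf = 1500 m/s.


1/V - 1/Vm = 1/5651 - 1/5659 = 2.5e-07
1/Vf - 1/Vm = 1/1500 - 1/5659 = 0.00048996
phi = 2.5e-07 / 0.00048996 = 0.0005

5.000000e-04


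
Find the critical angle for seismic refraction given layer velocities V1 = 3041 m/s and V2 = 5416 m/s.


V1/V2 = 3041/5416 = 0.561484
theta_c = arcsin(0.561484) = 34.1585 degrees

34.1585


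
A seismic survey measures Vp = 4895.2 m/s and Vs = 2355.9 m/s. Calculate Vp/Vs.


Vp/Vs = 4895.2 / 2355.9
= 2.0778

2.0778


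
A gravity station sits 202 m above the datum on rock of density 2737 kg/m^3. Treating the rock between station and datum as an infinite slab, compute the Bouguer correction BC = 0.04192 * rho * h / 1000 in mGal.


BC = 0.04192 * rho * h / 1000
= 0.04192 * 2737 * 202 / 1000
= 23.1765 mGal

23.1765


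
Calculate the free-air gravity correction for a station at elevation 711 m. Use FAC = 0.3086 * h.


FAC = 0.3086 * h
= 0.3086 * 711
= 219.4146 mGal

219.4146


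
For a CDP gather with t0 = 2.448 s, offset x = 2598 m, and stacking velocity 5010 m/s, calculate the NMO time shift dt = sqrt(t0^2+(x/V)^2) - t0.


x/Vnmo = 2598/5010 = 0.518563
(x/Vnmo)^2 = 0.268907
t0^2 = 5.992704
sqrt(5.992704 + 0.268907) = 2.502321
dt = 2.502321 - 2.448 = 0.054321

0.054321


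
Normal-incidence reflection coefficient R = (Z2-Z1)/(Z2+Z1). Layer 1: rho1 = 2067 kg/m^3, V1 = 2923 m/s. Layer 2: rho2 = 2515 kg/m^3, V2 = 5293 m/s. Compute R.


Z1 = 2067 * 2923 = 6041841
Z2 = 2515 * 5293 = 13311895
R = (13311895 - 6041841) / (13311895 + 6041841) = 7270054 / 19353736 = 0.3756

0.3756


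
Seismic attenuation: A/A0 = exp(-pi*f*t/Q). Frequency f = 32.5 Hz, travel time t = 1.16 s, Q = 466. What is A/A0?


pi*f*t/Q = pi*32.5*1.16/466 = 0.254159
A/A0 = exp(-0.254159) = 0.775569

0.775569


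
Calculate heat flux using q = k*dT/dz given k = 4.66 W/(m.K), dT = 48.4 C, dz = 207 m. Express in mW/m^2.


q = k * dT / dz * 1000
= 4.66 * 48.4 / 207 * 1000
= 1.089585 * 1000
= 1089.5845 mW/m^2

1089.5845


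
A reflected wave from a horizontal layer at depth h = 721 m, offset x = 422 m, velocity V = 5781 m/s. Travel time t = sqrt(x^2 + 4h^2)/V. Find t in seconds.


x^2 + 4h^2 = 422^2 + 4*721^2 = 178084 + 2079364 = 2257448
sqrt(2257448) = 1502.4806
t = 1502.4806 / 5781 = 0.2599 s

0.2599


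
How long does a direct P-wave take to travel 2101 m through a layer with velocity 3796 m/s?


t = x / V
= 2101 / 3796
= 0.5535 s

0.5535


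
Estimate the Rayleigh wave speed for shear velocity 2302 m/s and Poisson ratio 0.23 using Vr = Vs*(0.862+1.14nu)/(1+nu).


Numerator factor = 0.862 + 1.14*0.23 = 1.1242
Denominator = 1 + 0.23 = 1.23
Vr = 2302 * 1.1242 / 1.23 = 2103.99 m/s

2103.99


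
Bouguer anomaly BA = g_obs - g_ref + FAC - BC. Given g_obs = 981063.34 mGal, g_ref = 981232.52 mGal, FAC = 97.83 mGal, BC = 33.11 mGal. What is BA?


BA = g_obs - g_ref + FAC - BC
= 981063.34 - 981232.52 + 97.83 - 33.11
= -104.46 mGal

-104.46


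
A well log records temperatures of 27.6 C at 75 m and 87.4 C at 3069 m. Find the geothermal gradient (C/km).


dT = 87.4 - 27.6 = 59.8 C
dz = 3069 - 75 = 2994 m
gradient = dT/dz * 1000 = 59.8/2994 * 1000 = 19.9733 C/km

19.9733


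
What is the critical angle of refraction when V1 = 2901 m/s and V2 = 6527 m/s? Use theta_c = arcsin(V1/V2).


V1/V2 = 2901/6527 = 0.444461
theta_c = arcsin(0.444461) = 26.3889 degrees

26.3889


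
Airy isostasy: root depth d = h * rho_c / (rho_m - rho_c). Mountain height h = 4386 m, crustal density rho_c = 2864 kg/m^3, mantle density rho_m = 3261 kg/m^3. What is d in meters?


rho_m - rho_c = 3261 - 2864 = 397
d = 4386 * 2864 / 397
= 12561504 / 397
= 31641.07 m

31641.07


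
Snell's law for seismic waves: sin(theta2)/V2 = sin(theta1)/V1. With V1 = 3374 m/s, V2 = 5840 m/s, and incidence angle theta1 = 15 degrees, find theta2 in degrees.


sin(theta1) = sin(15 deg) = 0.258819
sin(theta2) = V2/V1 * sin(theta1) = 5840/3374 * 0.258819 = 0.447986
theta2 = arcsin(0.447986) = 26.6145 degrees

26.6145


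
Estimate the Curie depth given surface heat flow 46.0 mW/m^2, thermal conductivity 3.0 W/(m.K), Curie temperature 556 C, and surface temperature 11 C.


T_Curie - T_surf = 556 - 11 = 545 C
Convert q to W/m^2: 46.0 mW/m^2 = 0.046 W/m^2
d = 545 * 3.0 / 0.046 = 35543.48 m

35543.48


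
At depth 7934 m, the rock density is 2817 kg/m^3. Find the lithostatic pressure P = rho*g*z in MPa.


P = rho * g * z / 1e6
= 2817 * 9.81 * 7934 / 1e6
= 219254265.18 / 1e6
= 219.2543 MPa

219.2543
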